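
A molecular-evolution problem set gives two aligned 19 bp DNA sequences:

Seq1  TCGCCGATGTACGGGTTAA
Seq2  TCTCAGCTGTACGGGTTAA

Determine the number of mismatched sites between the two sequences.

3

The sequences differ at positions 3 (G/T), 5 (C/A), 7 (A/C).
That gives 3 mismatches out of 19 aligned sites, so the Hamming distance is 3.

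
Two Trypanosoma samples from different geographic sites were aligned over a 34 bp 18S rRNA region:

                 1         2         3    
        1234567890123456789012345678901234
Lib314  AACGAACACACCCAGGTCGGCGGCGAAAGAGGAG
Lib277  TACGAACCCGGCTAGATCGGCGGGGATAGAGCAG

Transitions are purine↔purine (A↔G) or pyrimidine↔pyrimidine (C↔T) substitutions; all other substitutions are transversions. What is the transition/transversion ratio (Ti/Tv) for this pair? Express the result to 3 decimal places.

0.500

Mismatches occur at site 1 (A/T, transversion), site 8 (A/C, transversion), site 10 (A/G, transition), site 11 (C/G, transversion), site 13 (C/T, transition), site 16 (G/A, transition), site 24 (C/G, transversion), site 27 (A/T, transversion), site 32 (G/C, transversion).
Of the 9 differences, 3 transitions and 6 transversions, so Ti/Tv = 3/6 = 0.500.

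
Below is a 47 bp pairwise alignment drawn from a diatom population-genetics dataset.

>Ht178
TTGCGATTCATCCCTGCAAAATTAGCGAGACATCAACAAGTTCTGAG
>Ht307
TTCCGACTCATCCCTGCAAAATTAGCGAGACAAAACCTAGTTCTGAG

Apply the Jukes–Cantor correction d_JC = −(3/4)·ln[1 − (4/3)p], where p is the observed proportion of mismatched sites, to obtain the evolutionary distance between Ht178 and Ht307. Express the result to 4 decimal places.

0.1399

The sequences differ at positions 3 (G/C), 7 (T/C), 33 (T/A), 34 (C/A), 36 (A/C), 38 (A/T).
p = 6/47 = 0.127660.
d = −0.75 · ln(1 − (4/3)·0.127660) = −0.75 · ln(0.829787) = −0.75 · (-0.186586) = 0.1399.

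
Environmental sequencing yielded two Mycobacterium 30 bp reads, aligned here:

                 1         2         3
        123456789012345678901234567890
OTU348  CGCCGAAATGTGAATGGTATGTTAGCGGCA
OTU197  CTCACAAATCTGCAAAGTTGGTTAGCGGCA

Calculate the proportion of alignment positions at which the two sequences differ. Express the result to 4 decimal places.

0.3000

Mismatches occur at site 2 (G↔T), site 4 (C↔A), site 5 (G↔C), site 10 (G↔C), site 13 (A↔C), site 15 (T↔A), site 16 (G↔A), site 19 (A↔T), site 20 (T↔G).
There are 9 differences over 30 sites, so p = 9/30 = 0.3000.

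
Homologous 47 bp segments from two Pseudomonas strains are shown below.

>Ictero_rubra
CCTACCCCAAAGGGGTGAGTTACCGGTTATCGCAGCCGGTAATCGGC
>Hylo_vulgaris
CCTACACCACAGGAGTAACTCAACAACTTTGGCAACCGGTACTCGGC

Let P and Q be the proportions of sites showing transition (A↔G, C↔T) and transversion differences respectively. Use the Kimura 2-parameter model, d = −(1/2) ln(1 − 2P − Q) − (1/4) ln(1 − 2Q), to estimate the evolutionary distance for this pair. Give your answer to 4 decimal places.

Differing sites — 6:C/A (Tv); 10:A/C (Tv); 14:G/A (Ti); 17:G/A (Ti); 19:G/C (Tv); 21:T/C (Ti); 23:C/A (Tv); 25:G/A (Ti); 26:G/A (Ti); 27:T/C (Ti); 29:A/T (Tv); 31:C/G (Tv); 35:G/A (Ti); 42:A/C (Tv).
Of the 14 differences, 7 transitions and 7 transversions over 47 sites: P = 7/47 = 0.148936, Q = 7/47 = 0.148936.
d = −0.5·ln(0.553192) − 0.25·ln(0.702128) = −0.5·(-0.592050) − 0.25·(-0.353640) = 0.3844.

0.3844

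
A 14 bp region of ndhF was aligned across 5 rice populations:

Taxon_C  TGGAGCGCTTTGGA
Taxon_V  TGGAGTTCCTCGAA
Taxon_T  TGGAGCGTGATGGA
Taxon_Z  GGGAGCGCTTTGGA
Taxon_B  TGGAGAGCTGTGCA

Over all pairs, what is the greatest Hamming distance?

7

Pairwise Hamming distances:
  Taxon_C vs Taxon_V: 5
  Taxon_C vs Taxon_T: 3
  Taxon_C vs Taxon_Z: 1
  Taxon_C vs Taxon_B: 3
  Taxon_V vs Taxon_T: 7
  Taxon_V vs Taxon_Z: 6
  Taxon_V vs Taxon_B: 6
  Taxon_T vs Taxon_Z: 4
  Taxon_T vs Taxon_B: 5
  Taxon_Z vs Taxon_B: 4
The largest is 7, between Taxon_V and Taxon_T.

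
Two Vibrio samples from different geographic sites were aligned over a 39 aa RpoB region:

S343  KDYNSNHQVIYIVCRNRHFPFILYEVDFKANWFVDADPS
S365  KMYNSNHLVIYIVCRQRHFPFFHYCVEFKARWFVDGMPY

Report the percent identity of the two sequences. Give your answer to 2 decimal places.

Differing sites — 2:D/M; 8:Q/L; 16:N/Q; 22:I/F; 23:L/H; 25:E/C; 27:D/E; 31:N/R; 36:A/G; 37:D/M; 39:S/Y.
28 of the 39 sites match, so the percent identity is 28/39 × 100 = 71.79%.

71.79%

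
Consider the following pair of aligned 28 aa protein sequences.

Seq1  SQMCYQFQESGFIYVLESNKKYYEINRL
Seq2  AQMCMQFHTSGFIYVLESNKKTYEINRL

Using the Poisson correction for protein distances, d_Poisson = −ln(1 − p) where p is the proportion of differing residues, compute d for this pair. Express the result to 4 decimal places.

Differing sites — 1:S/A; 5:Y/M; 8:Q/H; 9:E/T; 22:Y/T.
p = 5/28 = 0.178571.
d = −ln(1 − 0.178571) = −ln(0.821429) = 0.1967.

0.1967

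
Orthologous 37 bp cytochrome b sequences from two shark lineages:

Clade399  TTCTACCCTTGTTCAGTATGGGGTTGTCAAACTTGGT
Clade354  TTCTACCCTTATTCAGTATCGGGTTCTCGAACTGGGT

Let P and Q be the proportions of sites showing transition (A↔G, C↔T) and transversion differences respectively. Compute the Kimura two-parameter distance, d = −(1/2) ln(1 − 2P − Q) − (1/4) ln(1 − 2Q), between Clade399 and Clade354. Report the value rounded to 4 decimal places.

0.1491

Differing sites — 11:G/A (Ti); 20:G/C (Tv); 26:G/C (Tv); 29:A/G (Ti); 34:T/G (Tv).
Of the 5 differences, 2 transitions and 3 transversions over 37 sites: P = 2/37 = 0.054054, Q = 3/37 = 0.081081.
d = −0.5·ln(0.810811) − 0.25·ln(0.837838) = −0.5·(-0.209720) − 0.25·(-0.176931) = 0.1491.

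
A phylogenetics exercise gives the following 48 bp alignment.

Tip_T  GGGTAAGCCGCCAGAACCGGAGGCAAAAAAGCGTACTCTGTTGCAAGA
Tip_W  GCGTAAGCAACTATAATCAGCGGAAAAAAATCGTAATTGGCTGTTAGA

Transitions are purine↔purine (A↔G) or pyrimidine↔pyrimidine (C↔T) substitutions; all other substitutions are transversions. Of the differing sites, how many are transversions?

Mismatches occur at site 2 (G/C, transversion), site 9 (C/A, transversion), site 10 (G/A, transition), site 12 (C/T, transition), site 14 (G/T, transversion), site 17 (C/T, transition), site 19 (G/A, transition), site 21 (A/C, transversion), site 24 (C/A, transversion), site 31 (G/T, transversion), site 36 (C/A, transversion), site 38 (C/T, transition), site 39 (T/G, transversion), site 41 (T/C, transition), site 44 (C/T, transition), site 45 (A/T, transversion).
Of the 16 differences, 7 transitions and 9 transversions, so the answer is 9.

9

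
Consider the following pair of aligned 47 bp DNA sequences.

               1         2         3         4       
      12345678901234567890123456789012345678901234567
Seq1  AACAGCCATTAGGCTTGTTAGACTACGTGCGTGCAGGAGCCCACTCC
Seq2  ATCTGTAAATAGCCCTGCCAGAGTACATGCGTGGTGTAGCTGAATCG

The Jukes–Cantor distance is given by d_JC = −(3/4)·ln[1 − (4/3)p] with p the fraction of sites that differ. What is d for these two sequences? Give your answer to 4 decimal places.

Mismatches occur at site 2 (A→T), site 4 (A→T), site 6 (C→T), site 7 (C→A), site 9 (T→A), site 13 (G→C), site 15 (T→C), site 18 (T→C), site 19 (T→C), site 23 (C→G), site 27 (G→A), site 34 (C→G), site 35 (A→T), site 37 (G→T), site 41 (C→T), site 42 (C→G), site 44 (C→A), site 47 (C→G).
p = 18/47 = 0.382979.
d = −0.75 · ln(1 − (4/3)·0.382979) = −0.75 · ln(0.489361) = −0.75 · (-0.714655) = 0.5360.

0.5360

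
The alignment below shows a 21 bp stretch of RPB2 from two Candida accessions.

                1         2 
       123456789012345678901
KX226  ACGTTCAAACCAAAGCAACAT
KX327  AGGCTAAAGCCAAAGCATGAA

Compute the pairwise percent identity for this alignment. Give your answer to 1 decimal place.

66.7%

The sequences differ at positions 2 (C/G), 4 (T/C), 6 (C/A), 9 (A/G), 18 (A/T), 19 (C/G), 21 (T/A).
14 of the 21 sites match, so the percent identity is 14/21 × 100 = 66.7%.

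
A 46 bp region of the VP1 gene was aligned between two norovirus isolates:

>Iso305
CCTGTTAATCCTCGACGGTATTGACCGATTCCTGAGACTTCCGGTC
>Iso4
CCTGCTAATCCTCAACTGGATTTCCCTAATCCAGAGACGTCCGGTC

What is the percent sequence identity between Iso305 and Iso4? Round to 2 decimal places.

Mismatches occur at site 5 (T/C), site 14 (G/A), site 17 (G/T), site 19 (T/G), site 23 (G/T), site 24 (A/C), site 27 (G/T), site 29 (T/A), site 33 (T/A), site 39 (T/G).
36 of the 46 sites match, so the percent identity is 36/46 × 100 = 78.26%.

78.26%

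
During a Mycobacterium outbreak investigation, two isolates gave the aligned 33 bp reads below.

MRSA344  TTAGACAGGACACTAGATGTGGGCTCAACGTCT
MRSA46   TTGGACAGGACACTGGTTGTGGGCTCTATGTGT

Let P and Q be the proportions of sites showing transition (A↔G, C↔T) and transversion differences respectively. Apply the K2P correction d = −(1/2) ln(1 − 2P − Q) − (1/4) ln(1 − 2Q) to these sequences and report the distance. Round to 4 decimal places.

Mismatches occur at site 3 (A↔G, transition), site 15 (A↔G, transition), site 17 (A↔T, transversion), site 27 (A↔T, transversion), site 29 (C↔T, transition), site 32 (C↔G, transversion).
Of the 6 differences, 3 transitions and 3 transversions over 33 sites: P = 3/33 = 0.090909, Q = 3/33 = 0.090909.
d = −0.5·ln(0.727273) − 0.25·ln(0.818182) = −0.5·(-0.318453) − 0.25·(-0.200670) = 0.2094.

0.2094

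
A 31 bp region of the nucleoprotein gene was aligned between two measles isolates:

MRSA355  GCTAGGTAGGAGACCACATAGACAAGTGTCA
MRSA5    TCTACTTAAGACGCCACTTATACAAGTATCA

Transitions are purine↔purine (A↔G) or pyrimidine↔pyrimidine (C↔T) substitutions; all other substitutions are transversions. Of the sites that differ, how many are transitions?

The sequences differ at positions 1 (G/T, transversion), 5 (G/C, transversion), 6 (G/T, transversion), 9 (G/A, transition), 12 (G/C, transversion), 13 (A/G, transition), 18 (A/T, transversion), 21 (G/T, transversion), 28 (G/A, transition).
Of the 9 differences, 3 transitions and 6 transversions, so the answer is 3.

3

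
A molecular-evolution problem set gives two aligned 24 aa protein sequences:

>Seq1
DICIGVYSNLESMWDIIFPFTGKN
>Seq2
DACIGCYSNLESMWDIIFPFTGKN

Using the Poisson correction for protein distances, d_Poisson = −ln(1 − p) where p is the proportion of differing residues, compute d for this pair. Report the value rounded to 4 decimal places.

The sequences differ at positions 2 (I/A), 6 (V/C).
p = 2/24 = 0.083333.
d = −ln(1 − 0.083333) = −ln(0.916667) = 0.0870.

0.0870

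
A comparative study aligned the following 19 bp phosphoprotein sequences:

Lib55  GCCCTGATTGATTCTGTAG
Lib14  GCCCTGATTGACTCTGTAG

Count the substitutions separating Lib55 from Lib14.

1

Differing sites — 12:T/C.
That gives 1 mismatch out of 19 aligned sites, so the Hamming distance is 1.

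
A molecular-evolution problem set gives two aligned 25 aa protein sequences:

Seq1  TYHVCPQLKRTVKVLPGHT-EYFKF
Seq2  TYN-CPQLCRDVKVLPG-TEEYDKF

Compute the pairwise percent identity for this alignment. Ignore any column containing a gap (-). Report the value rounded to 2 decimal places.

81.82%

Excluding the 3 gap columns leaves 22 comparable sites.
The sequences differ at positions 3 (H/N), 9 (K/C), 11 (T/D), 23 (F/D).
18 of the 22 comparable sites match, so the percent identity is 18/22 × 100 = 81.82%.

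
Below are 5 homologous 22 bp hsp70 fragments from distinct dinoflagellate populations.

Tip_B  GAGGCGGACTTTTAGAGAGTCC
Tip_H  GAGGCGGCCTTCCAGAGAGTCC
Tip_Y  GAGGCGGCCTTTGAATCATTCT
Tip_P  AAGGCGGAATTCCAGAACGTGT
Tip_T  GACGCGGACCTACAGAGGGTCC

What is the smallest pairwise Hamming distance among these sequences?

Pairwise Hamming distances:
  Tip_B vs Tip_H: 3
  Tip_B vs Tip_Y: 7
  Tip_B vs Tip_P: 8
  Tip_B vs Tip_T: 5
  Tip_H vs Tip_Y: 7
  Tip_H vs Tip_P: 7
  Tip_H vs Tip_T: 5
  Tip_Y vs Tip_P: 11
  Tip_Y vs Tip_T: 11
  Tip_P vs Tip_T: 9
The smallest is 3, between Tip_B and Tip_H.

3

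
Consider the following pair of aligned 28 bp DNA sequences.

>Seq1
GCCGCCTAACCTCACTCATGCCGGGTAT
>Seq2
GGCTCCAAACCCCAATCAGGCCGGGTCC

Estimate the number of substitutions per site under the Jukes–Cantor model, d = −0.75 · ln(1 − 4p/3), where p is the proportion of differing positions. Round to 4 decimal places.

Differing sites — 2:C/G; 4:G/T; 7:T/A; 12:T/C; 15:C/A; 19:T/G; 27:A/C; 28:T/C.
p = 8/28 = 0.285714.
d = −0.75 · ln(1 − (4/3)·0.285714) = −0.75 · ln(0.619048) = −0.75 · (-0.479572) = 0.3597.

0.3597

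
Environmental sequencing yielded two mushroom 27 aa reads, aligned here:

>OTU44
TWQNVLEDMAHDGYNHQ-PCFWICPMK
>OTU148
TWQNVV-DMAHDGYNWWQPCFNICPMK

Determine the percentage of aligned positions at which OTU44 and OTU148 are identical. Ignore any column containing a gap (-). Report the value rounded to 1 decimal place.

Excluding the 2 gap columns leaves 25 comparable sites.
The sequences differ at positions 6 (L/V), 16 (H/W), 17 (Q/W), 22 (W/N).
21 of the 25 comparable sites match, so the percent identity is 21/25 × 100 = 84.0%.

84.0%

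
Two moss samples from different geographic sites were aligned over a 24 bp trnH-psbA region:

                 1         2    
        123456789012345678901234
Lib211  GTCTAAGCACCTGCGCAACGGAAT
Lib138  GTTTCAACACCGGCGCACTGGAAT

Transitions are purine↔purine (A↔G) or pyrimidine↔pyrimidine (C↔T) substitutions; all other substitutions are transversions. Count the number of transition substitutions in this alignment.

Differing sites — 3:C/T (Ti); 5:A/C (Tv); 7:G/A (Ti); 12:T/G (Tv); 18:A/C (Tv); 19:C/T (Ti).
Of the 6 differences, 3 transitions and 3 transversions, so the answer is 3.

3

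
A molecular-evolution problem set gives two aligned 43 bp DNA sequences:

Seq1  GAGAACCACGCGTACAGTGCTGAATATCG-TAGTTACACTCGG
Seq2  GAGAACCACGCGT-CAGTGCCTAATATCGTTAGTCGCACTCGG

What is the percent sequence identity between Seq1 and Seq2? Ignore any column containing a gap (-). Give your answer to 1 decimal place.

90.2%

Excluding the 2 gap columns leaves 41 comparable sites.
Mismatches occur at site 21 (T↔C), site 22 (G↔T), site 35 (T↔C), site 36 (A↔G).
37 of the 41 comparable sites match, so the percent identity is 37/41 × 100 = 90.2%.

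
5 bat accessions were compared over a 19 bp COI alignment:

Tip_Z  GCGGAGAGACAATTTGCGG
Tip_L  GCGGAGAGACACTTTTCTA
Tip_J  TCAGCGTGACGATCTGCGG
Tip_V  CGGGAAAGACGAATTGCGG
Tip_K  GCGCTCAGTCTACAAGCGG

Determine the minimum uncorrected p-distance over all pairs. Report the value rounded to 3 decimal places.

0.211

Pairwise Hamming distances:
  Tip_Z vs Tip_L: 4
  Tip_Z vs Tip_J: 6
  Tip_Z vs Tip_V: 5
  Tip_Z vs Tip_K: 8
  Tip_L vs Tip_J: 10
  Tip_L vs Tip_V: 9
  Tip_L vs Tip_K: 12
  Tip_J vs Tip_V: 8
  Tip_J vs Tip_K: 11
  Tip_V vs Tip_K: 10
The smallest is 4 mismatches, between Tip_Z and Tip_L; p = 4/19 = 0.211.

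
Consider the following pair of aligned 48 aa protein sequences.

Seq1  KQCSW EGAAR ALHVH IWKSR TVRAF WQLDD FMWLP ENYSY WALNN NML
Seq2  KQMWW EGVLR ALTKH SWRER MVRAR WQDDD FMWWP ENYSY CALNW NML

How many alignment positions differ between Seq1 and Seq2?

15

The sequences differ at positions 3 (C/M), 4 (S/W), 8 (A/V), 9 (A/L), 13 (H/T), 14 (V/K), 16 (I/S), 18 (K/R), 19 (S/E), 21 (T/M), 25 (F/R), 28 (L/D), 34 (L/W), 41 (W/C), 45 (N/W).
That gives 15 mismatches out of 48 aligned sites, so the Hamming distance is 15.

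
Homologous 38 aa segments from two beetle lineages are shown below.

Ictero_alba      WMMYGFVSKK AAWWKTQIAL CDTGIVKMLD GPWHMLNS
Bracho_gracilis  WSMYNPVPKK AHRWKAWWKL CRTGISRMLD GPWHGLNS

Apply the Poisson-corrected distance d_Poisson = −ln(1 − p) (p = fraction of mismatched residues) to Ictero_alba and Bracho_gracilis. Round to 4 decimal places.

0.4595

Mismatches occur at site 2 (M↔S), site 5 (G↔N), site 6 (F↔P), site 8 (S↔P), site 12 (A↔H), site 13 (W↔R), site 16 (T↔A), site 17 (Q↔W), site 18 (I↔W), site 19 (A↔K), site 22 (D↔R), site 26 (V↔S), site 27 (K↔R), site 35 (M↔G).
p = 14/38 = 0.368421.
d = −ln(1 − 0.368421) = −ln(0.631579) = 0.4595.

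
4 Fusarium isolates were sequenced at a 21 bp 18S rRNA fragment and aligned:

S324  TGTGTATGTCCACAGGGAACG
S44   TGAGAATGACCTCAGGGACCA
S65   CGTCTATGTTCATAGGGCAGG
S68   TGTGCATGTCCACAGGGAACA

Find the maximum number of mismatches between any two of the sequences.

Pairwise Hamming distances:
  S324 vs S44: 6
  S324 vs S65: 6
  S324 vs S68: 2
  S44 vs S65: 12
  S44 vs S68: 5
  S65 vs S68: 8
The largest is 12, between S44 and S65.

12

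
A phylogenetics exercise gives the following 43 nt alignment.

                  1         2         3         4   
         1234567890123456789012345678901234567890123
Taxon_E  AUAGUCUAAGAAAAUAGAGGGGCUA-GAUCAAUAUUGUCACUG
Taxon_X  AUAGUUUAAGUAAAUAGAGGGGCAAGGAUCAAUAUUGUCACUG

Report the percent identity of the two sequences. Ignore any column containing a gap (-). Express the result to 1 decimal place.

92.9%

Excluding the 1 gap column leaves 42 comparable sites.
The sequences differ at positions 6 (C/U), 11 (A/U), 24 (U/A).
39 of the 42 comparable sites match, so the percent identity is 39/42 × 100 = 92.9%.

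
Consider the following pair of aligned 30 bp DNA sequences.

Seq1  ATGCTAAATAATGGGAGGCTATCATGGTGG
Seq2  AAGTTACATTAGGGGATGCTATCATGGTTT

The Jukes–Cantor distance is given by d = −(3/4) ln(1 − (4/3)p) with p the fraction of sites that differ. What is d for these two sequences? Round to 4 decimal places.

0.3295

Mismatches occur at site 2 (T→A), site 4 (C→T), site 7 (A→C), site 10 (A→T), site 12 (T→G), site 17 (G→T), site 29 (G→T), site 30 (G→T).
p = 8/30 = 0.266667.
d = −0.75 · ln(1 − (4/3)·0.266667) = −0.75 · ln(0.644444) = −0.75 · (-0.439367) = 0.3295.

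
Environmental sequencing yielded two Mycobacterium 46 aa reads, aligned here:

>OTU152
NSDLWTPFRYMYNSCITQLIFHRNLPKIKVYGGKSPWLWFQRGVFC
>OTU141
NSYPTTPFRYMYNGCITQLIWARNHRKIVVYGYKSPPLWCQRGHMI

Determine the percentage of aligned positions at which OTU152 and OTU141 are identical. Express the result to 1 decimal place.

67.4%

The sequences differ at positions 3 (D/Y), 4 (L/P), 5 (W/T), 14 (S/G), 21 (F/W), 22 (H/A), 25 (L/H), 26 (P/R), 29 (K/V), 33 (G/Y), 37 (W/P), 40 (F/C), 44 (V/H), 45 (F/M), 46 (C/I).
31 of the 46 sites match, so the percent identity is 31/46 × 100 = 67.4%.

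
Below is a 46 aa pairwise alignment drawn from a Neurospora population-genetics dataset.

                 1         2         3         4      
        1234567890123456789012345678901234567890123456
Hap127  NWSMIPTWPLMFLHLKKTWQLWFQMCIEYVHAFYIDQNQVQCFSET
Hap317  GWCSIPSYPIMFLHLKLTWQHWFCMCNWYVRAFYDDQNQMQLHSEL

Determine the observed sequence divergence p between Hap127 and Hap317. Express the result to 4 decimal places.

The sequences differ at positions 1 (N/G), 3 (S/C), 4 (M/S), 7 (T/S), 8 (W/Y), 10 (L/I), 17 (K/L), 21 (L/H), 24 (Q/C), 27 (I/N), 28 (E/W), 31 (H/R), 35 (I/D), 40 (V/M), 42 (C/L), 43 (F/H), 46 (T/L).
There are 17 differences over 46 sites, so p = 17/46 = 0.3696.

0.3696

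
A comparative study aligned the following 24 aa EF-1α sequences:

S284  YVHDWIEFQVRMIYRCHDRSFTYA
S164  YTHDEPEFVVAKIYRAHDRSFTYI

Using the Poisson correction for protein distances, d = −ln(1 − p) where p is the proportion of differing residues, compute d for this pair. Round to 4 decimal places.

0.4055

Mismatches occur at site 2 (V↔T), site 5 (W↔E), site 6 (I↔P), site 9 (Q↔V), site 11 (R↔A), site 12 (M↔K), site 16 (C↔A), site 24 (A↔I).
p = 8/24 = 0.333333.
d = −ln(1 − 0.333333) = −ln(0.666667) = 0.4055.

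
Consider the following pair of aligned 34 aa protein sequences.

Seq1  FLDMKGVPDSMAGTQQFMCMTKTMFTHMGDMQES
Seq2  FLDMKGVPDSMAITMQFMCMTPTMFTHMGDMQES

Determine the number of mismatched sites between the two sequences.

3

Differing sites — 13:G/I; 15:Q/M; 22:K/P.
That gives 3 mismatches out of 34 aligned sites, so the Hamming distance is 3.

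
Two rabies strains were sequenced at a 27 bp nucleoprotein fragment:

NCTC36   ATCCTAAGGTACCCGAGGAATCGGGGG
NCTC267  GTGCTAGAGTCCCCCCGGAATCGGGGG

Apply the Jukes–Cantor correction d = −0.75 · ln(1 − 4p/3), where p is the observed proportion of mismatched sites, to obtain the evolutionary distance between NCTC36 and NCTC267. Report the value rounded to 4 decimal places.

Mismatches occur at site 1 (A→G), site 3 (C→G), site 7 (A→G), site 8 (G→A), site 11 (A→C), site 15 (G→C), site 16 (A→C).
p = 7/27 = 0.259259.
d = −0.75 · ln(1 − (4/3)·0.259259) = −0.75 · ln(0.654321) = −0.75 · (-0.424157) = 0.3181.

0.3181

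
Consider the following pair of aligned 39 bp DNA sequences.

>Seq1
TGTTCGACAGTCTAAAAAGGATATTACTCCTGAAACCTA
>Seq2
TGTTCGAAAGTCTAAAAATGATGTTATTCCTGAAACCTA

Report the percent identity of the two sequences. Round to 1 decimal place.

Differing sites — 8:C/A; 19:G/T; 23:A/G; 27:C/T.
35 of the 39 sites match, so the percent identity is 35/39 × 100 = 89.7%.

89.7%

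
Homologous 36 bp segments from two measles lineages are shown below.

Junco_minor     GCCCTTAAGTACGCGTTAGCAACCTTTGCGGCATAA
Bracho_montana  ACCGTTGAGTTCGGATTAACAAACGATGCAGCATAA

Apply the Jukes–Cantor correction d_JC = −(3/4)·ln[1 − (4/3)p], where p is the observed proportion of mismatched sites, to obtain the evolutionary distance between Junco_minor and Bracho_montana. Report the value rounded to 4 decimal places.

0.3924

The sequences differ at positions 1 (G/A), 4 (C/G), 7 (A/G), 11 (A/T), 14 (C/G), 15 (G/A), 19 (G/A), 23 (C/A), 25 (T/G), 26 (T/A), 30 (G/A).
p = 11/36 = 0.305556.
d = −0.75 · ln(1 − (4/3)·0.305556) = −0.75 · ln(0.592592) = −0.75 · (-0.523249) = 0.3924.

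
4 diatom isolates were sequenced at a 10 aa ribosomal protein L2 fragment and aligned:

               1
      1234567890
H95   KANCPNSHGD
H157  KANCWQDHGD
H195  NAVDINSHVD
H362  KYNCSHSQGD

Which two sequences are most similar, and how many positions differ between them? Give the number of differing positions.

Pairwise Hamming distances:
  H95 vs H157: 3
  H95 vs H195: 5
  H95 vs H362: 4
  H157 vs H195: 7
  H157 vs H362: 5
  H195 vs H362: 8
The smallest is 3, between H95 and H157.

3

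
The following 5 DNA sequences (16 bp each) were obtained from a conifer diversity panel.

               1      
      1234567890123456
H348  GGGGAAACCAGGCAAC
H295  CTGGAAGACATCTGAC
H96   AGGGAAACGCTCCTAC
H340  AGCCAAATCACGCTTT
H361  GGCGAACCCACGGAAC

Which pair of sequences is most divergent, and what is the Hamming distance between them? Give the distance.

Pairwise Hamming distances:
  H348 vs H295: 8
  H348 vs H96: 6
  H348 vs H340: 8
  H348 vs H361: 4
  H295 vs H96: 8
  H295 vs H340: 12
  H295 vs H361: 9
  H96 vs H340: 9
  H96 vs H361: 9
  H340 vs H361: 8
The largest is 12, between H295 and H340.

12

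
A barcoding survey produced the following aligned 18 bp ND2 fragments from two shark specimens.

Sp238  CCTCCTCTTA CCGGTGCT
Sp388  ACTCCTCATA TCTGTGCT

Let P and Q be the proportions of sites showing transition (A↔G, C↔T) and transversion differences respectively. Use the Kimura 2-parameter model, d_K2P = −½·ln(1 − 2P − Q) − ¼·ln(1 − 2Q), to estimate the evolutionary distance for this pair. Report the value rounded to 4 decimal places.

Differing sites — 1:C/A (Tv); 8:T/A (Tv); 11:C/T (Ti); 13:G/T (Tv).
Of the 4 differences, 1 transition and 3 transversions over 18 sites: P = 1/18 = 0.055556, Q = 3/18 = 0.166667.
d = −0.5·ln(0.722221) − 0.25·ln(0.666666) = −0.5·(-0.325424) − 0.25·(-0.405466) = 0.2641.

0.2641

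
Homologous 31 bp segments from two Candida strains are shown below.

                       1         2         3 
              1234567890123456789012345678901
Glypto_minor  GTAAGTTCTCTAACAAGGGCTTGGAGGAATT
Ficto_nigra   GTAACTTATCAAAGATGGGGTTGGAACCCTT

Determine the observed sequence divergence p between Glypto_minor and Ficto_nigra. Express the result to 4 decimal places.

0.3226

The sequences differ at positions 5 (G/C), 8 (C/A), 11 (T/A), 14 (C/G), 16 (A/T), 20 (C/G), 26 (G/A), 27 (G/C), 28 (A/C), 29 (A/C).
There are 10 differences over 31 sites, so p = 10/31 = 0.3226.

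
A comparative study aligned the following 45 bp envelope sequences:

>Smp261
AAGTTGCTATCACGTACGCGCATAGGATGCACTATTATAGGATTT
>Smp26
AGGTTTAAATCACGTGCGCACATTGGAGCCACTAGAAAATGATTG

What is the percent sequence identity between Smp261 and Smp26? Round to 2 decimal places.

Mismatches occur at site 2 (A↔G), site 6 (G↔T), site 7 (C↔A), site 8 (T↔A), site 16 (A↔G), site 20 (G↔A), site 24 (A↔T), site 28 (T↔G), site 29 (G↔C), site 35 (T↔G), site 36 (T↔A), site 38 (T↔A), site 40 (G↔T), site 45 (T↔G).
31 of the 45 sites match, so the percent identity is 31/45 × 100 = 68.89%.

68.89%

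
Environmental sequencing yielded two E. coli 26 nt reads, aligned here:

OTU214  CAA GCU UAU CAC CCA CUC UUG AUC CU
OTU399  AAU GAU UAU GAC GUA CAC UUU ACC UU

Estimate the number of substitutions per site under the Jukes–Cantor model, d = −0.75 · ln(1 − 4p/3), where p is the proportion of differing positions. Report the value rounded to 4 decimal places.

Mismatches occur at site 1 (C→A), site 3 (A→U), site 5 (C→A), site 10 (C→G), site 13 (C→G), site 14 (C→U), site 17 (U→A), site 21 (G→U), site 23 (U→C), site 25 (C→U).
p = 10/26 = 0.384615.
d = −0.75 · ln(1 − (4/3)·0.384615) = −0.75 · ln(0.487180) = −0.75 · (-0.719122) = 0.5393.

0.5393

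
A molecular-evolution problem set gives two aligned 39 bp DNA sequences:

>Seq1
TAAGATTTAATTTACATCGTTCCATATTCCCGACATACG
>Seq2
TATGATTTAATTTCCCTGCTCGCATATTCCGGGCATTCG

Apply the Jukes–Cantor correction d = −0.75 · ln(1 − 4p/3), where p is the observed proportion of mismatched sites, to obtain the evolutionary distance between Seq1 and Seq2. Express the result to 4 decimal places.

The sequences differ at positions 3 (A/T), 14 (A/C), 16 (A/C), 18 (C/G), 19 (G/C), 21 (T/C), 22 (C/G), 31 (C/G), 33 (A/G), 37 (A/T).
p = 10/39 = 0.256410.
d = −0.75 · ln(1 − (4/3)·0.256410) = −0.75 · ln(0.658120) = −0.75 · (-0.418368) = 0.3138.

0.3138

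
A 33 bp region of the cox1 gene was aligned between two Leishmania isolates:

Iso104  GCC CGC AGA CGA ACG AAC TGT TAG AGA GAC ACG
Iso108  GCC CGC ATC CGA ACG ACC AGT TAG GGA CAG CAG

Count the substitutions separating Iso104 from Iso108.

Mismatches occur at site 8 (G↔T), site 9 (A↔C), site 17 (A↔C), site 19 (T↔A), site 25 (A↔G), site 28 (G↔C), site 30 (C↔G), site 31 (A↔C), site 32 (C↔A).
That gives 9 mismatches out of 33 aligned sites, so the Hamming distance is 9.

9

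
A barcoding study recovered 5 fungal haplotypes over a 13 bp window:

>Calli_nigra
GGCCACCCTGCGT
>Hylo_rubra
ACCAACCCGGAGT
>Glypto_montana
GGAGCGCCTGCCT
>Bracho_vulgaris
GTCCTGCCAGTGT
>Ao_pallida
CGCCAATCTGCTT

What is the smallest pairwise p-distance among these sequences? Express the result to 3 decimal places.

Pairwise Hamming distances:
  Calli_nigra vs Hylo_rubra: 5
  Calli_nigra vs Glypto_montana: 5
  Calli_nigra vs Bracho_vulgaris: 5
  Calli_nigra vs Ao_pallida: 4
  Hylo_rubra vs Glypto_montana: 9
  Hylo_rubra vs Bracho_vulgaris: 7
  Hylo_rubra vs Ao_pallida: 8
  Glypto_montana vs Bracho_vulgaris: 7
  Glypto_montana vs Ao_pallida: 7
  Bracho_vulgaris vs Ao_pallida: 8
The smallest is 4 mismatches, between Calli_nigra and Ao_pallida; p = 4/13 = 0.308.

0.308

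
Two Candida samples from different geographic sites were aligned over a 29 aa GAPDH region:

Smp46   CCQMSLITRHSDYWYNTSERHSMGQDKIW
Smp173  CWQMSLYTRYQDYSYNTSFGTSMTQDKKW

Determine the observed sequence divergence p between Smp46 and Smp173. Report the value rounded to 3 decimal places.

Differing sites — 2:C/W; 7:I/Y; 10:H/Y; 11:S/Q; 14:W/S; 19:E/F; 20:R/G; 21:H/T; 24:G/T; 28:I/K.
There are 10 differences over 29 sites, so p = 10/29 = 0.345.

0.345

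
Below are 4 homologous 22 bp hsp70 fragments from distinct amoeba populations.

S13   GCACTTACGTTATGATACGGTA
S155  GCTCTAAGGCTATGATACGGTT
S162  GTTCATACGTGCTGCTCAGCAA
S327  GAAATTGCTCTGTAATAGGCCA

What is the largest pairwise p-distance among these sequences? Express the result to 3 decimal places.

0.636

Pairwise Hamming distances:
  S13 vs S155: 5
  S13 vs S162: 10
  S13 vs S327: 10
  S155 vs S162: 13
  S155 vs S327: 13
  S162 vs S327: 14
The largest is 14 mismatches, between S162 and S327; p = 14/22 = 0.636.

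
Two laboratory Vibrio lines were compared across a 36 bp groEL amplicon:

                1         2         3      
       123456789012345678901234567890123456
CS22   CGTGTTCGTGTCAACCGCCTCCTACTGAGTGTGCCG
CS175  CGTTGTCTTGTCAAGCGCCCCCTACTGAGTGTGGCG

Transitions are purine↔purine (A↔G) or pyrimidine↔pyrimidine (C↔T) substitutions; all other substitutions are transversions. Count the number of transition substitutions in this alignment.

1

Mismatches occur at site 4 (G→T, transversion), site 5 (T→G, transversion), site 8 (G→T, transversion), site 15 (C→G, transversion), site 20 (T→C, transition), site 34 (C→G, transversion).
Of the 6 differences, 1 transition and 5 transversions, so the answer is 1.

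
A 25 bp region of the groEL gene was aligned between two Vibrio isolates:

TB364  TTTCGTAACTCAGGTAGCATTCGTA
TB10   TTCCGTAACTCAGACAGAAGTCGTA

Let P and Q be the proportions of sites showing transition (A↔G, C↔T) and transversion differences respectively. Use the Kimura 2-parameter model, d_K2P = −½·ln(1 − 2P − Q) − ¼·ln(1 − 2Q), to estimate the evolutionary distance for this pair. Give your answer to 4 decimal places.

Differing sites — 3:T/C (Ti); 14:G/A (Ti); 15:T/C (Ti); 18:C/A (Tv); 20:T/G (Tv).
Of the 5 differences, 3 transitions and 2 transversions over 25 sites: P = 3/25 = 0.120000, Q = 2/25 = 0.080000.
d = −0.5·ln(0.680000) − 0.25·ln(0.840000) = −0.5·(-0.385662) − 0.25·(-0.174353) = 0.2364.

0.2364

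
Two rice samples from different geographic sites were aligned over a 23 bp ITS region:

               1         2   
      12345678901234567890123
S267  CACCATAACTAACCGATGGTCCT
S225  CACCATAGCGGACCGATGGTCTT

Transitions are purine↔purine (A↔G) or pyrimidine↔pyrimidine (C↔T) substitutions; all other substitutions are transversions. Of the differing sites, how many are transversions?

The sequences differ at positions 8 (A/G, transition), 10 (T/G, transversion), 11 (A/G, transition), 22 (C/T, transition).
Of the 4 differences, 3 transitions and 1 transversion, so the answer is 1.

1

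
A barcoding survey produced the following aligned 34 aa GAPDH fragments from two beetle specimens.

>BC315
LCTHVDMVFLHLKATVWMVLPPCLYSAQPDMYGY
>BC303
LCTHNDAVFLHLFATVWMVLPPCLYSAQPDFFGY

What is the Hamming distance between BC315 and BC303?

5

The sequences differ at positions 5 (V/N), 7 (M/A), 13 (K/F), 31 (M/F), 32 (Y/F).
That gives 5 mismatches out of 34 aligned sites, so the Hamming distance is 5.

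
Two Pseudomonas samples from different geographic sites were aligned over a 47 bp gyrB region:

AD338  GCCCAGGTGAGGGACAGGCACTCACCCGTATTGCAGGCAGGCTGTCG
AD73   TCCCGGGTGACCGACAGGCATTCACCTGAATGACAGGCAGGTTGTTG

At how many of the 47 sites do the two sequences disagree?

Mismatches occur at site 1 (G/T), site 5 (A/G), site 11 (G/C), site 12 (G/C), site 21 (C/T), site 27 (C/T), site 29 (T/A), site 32 (T/G), site 33 (G/A), site 42 (C/T), site 46 (C/T).
That gives 11 mismatches out of 47 aligned sites, so the Hamming distance is 11.

11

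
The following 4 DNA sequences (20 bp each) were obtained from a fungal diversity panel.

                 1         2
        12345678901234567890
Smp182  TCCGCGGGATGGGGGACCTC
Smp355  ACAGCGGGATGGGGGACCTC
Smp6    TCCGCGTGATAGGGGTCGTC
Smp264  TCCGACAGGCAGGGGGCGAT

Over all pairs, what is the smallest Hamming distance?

2

Pairwise Hamming distances:
  Smp182 vs Smp355: 2
  Smp182 vs Smp6: 4
  Smp182 vs Smp264: 10
  Smp355 vs Smp6: 6
  Smp355 vs Smp264: 12
  Smp6 vs Smp264: 8
The smallest is 2, between Smp182 and Smp355.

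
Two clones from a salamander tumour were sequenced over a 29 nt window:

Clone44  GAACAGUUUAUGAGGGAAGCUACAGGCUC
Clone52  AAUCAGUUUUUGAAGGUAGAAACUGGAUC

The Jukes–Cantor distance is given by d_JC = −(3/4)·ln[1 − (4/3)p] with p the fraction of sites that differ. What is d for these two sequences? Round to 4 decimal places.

Differing sites — 1:G/A; 3:A/U; 10:A/U; 14:G/A; 17:A/U; 20:C/A; 21:U/A; 24:A/U; 27:C/A.
p = 9/29 = 0.310345.
d = −0.75 · ln(1 − (4/3)·0.310345) = −0.75 · ln(0.586207) = −0.75 · (-0.534082) = 0.4006.

0.4006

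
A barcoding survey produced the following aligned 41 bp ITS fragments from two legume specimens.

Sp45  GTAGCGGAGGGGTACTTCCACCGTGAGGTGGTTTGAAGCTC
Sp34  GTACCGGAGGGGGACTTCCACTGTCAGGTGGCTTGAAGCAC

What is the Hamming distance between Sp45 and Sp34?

6

The sequences differ at positions 4 (G/C), 13 (T/G), 22 (C/T), 25 (G/C), 32 (T/C), 40 (T/A).
That gives 6 mismatches out of 41 aligned sites, so the Hamming distance is 6.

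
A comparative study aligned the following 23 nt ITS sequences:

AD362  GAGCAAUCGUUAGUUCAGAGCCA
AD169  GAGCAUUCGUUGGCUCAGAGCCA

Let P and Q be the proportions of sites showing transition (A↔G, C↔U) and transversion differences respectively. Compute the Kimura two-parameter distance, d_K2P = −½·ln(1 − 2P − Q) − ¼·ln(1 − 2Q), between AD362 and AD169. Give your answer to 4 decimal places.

The sequences differ at positions 6 (A/U, transversion), 12 (A/G, transition), 14 (U/C, transition).
Of the 3 differences, 2 transitions and 1 transversion over 23 sites: P = 2/23 = 0.086957, Q = 1/23 = 0.043478.
d = −0.5·ln(0.782608) − 0.25·ln(0.913044) = −0.5·(-0.245123) − 0.25·(-0.090971) = 0.1453.

0.1453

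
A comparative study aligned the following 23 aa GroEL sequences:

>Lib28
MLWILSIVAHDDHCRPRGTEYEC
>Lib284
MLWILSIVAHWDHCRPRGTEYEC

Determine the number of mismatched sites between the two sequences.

1

A single mismatch occurs at site 11 (D↔W).
That gives 1 mismatch out of 23 aligned sites, so the Hamming distance is 1.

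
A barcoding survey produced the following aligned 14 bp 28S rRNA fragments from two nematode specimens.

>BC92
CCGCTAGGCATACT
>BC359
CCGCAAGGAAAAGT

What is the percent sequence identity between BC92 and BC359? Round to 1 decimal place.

Differing sites — 5:T/A; 9:C/A; 11:T/A; 13:C/G.
10 of the 14 sites match, so the percent identity is 10/14 × 100 = 71.4%.

71.4%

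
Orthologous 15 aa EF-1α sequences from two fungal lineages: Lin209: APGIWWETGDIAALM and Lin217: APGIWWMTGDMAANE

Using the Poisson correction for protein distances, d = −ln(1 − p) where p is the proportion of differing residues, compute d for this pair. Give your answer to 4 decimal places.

Mismatches occur at site 7 (E↔M), site 11 (I↔M), site 14 (L↔N), site 15 (M↔E).
p = 4/15 = 0.266667.
d = −ln(1 − 0.266667) = −ln(0.733333) = 0.3102.

0.3102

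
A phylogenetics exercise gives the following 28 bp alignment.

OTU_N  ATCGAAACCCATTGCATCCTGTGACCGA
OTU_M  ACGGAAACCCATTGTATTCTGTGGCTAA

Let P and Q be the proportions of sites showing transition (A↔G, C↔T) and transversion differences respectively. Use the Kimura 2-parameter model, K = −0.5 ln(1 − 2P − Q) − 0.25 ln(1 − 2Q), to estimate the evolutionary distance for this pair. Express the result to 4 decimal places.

The sequences differ at positions 2 (T/C, transition), 3 (C/G, transversion), 15 (C/T, transition), 18 (C/T, transition), 24 (A/G, transition), 26 (C/T, transition), 27 (G/A, transition).
Of the 7 differences, 6 transitions and 1 transversion over 28 sites: P = 6/28 = 0.214286, Q = 1/28 = 0.035714.
d = −0.5·ln(0.535714) − 0.25·ln(0.928572) = −0.5·(-0.624155) − 0.25·(-0.074107) = 0.3306.

0.3306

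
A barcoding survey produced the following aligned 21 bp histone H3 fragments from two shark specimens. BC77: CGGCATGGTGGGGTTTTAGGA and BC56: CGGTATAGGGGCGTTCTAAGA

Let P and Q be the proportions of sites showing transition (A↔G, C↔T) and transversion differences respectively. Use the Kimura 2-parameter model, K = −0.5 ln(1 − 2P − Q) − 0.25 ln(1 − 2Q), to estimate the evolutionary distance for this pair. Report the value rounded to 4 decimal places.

Differing sites — 4:C/T (Ti); 7:G/A (Ti); 9:T/G (Tv); 12:G/C (Tv); 16:T/C (Ti); 19:G/A (Ti).
Of the 6 differences, 4 transitions and 2 transversions over 21 sites: P = 4/21 = 0.190476, Q = 2/21 = 0.095238.
d = −0.5·ln(0.523810) − 0.25·ln(0.809524) = −0.5·(-0.646626) − 0.25·(-0.211309) = 0.3761.

0.3761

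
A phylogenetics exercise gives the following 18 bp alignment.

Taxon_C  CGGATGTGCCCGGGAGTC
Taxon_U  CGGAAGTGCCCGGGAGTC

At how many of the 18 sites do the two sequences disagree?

1

The sequences differ at position 5 (T/A).
That gives 1 mismatch out of 18 aligned sites, so the Hamming distance is 1.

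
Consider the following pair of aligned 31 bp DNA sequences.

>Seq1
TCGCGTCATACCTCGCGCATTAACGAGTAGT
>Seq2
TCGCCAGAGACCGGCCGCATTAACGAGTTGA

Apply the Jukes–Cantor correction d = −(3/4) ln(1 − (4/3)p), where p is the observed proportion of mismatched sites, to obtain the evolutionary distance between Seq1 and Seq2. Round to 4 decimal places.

0.3672

Mismatches occur at site 5 (G↔C), site 6 (T↔A), site 7 (C↔G), site 9 (T↔G), site 13 (T↔G), site 14 (C↔G), site 15 (G↔C), site 29 (A↔T), site 31 (T↔A).
p = 9/31 = 0.290323.
d = −0.75 · ln(1 − (4/3)·0.290323) = −0.75 · ln(0.612903) = −0.75 · (-0.489549) = 0.3672.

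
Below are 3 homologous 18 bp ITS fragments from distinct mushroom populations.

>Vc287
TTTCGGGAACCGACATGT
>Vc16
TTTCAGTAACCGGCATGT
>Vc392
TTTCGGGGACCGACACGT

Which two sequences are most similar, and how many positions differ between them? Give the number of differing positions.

2

Pairwise Hamming distances:
  Vc287 vs Vc16: 3
  Vc287 vs Vc392: 2
  Vc16 vs Vc392: 5
The smallest is 2, between Vc287 and Vc392.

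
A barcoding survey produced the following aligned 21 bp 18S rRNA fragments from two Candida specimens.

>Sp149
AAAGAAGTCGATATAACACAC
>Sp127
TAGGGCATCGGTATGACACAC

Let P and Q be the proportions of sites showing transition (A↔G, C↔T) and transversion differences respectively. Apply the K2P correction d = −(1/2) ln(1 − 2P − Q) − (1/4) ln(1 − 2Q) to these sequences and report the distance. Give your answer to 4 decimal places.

0.4765

The sequences differ at positions 1 (A/T, transversion), 3 (A/G, transition), 5 (A/G, transition), 6 (A/C, transversion), 7 (G/A, transition), 11 (A/G, transition), 15 (A/G, transition).
Of the 7 differences, 5 transitions and 2 transversions over 21 sites: P = 5/21 = 0.238095, Q = 2/21 = 0.095238.
d = −0.5·ln(0.428572) − 0.25·ln(0.809524) = −0.5·(-0.847297) − 0.25·(-0.211309) = 0.4765.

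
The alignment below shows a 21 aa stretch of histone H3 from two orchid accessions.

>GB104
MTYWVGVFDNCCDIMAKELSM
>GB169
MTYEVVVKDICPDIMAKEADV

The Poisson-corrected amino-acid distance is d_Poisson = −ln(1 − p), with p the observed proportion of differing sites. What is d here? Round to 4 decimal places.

0.4796

Differing sites — 4:W/E; 6:G/V; 8:F/K; 10:N/I; 12:C/P; 19:L/A; 20:S/D; 21:M/V.
p = 8/21 = 0.380952.
d = −ln(1 − 0.380952) = −ln(0.619048) = 0.4796.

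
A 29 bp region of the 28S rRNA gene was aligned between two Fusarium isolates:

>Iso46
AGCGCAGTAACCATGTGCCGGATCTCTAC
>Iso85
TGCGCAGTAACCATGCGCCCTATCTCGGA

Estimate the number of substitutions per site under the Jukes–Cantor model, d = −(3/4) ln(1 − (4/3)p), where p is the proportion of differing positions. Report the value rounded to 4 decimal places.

Differing sites — 1:A/T; 16:T/C; 20:G/C; 21:G/T; 27:T/G; 28:A/G; 29:C/A.
p = 7/29 = 0.241379.
d = −0.75 · ln(1 − (4/3)·0.241379) = −0.75 · ln(0.678161) = −0.75 · (-0.388371) = 0.2913.

0.2913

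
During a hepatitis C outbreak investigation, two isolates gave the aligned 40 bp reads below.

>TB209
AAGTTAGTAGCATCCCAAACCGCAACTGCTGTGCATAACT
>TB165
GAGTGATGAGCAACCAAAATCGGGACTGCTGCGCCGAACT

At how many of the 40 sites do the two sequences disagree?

12

Mismatches occur at site 1 (A/G), site 5 (T/G), site 7 (G/T), site 8 (T/G), site 13 (T/A), site 16 (C/A), site 20 (C/T), site 23 (C/G), site 24 (A/G), site 32 (T/C), site 35 (A/C), site 36 (T/G).
That gives 12 mismatches out of 40 aligned sites, so the Hamming distance is 12.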